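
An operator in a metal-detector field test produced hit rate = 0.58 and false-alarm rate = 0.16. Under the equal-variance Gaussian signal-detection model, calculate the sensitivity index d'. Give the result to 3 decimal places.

Φ⁻¹(H) = Φ⁻¹(0.58) = 0.2019
Φ⁻¹(FA) = Φ⁻¹(0.16) = -0.9945
d' = z(H) − z(FA) = 0.2019 − (-0.9945) = 1.1964

d' = 1.196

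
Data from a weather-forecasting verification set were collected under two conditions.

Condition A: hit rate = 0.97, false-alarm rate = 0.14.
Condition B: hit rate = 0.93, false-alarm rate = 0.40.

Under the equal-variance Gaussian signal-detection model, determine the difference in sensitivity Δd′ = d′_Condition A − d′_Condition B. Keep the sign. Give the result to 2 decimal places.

Condition A: z(0.97) = 1.881, z(0.14) = -1.080, d' = 2.961
Condition B: z(0.93) = 1.476, z(0.40) = -0.253, d' = 1.729
Δd' = d'_Condition A − d'_Condition B = 2.961 − 1.729 = 1.232
Condition A has the higher sensitivity.

Δd′ = 1.23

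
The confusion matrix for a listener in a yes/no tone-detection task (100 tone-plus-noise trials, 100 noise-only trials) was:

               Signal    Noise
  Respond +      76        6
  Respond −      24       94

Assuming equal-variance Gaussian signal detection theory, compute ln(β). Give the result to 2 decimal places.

ln β = 0.96

H = 76/100 = 0.7600
FA = 6/100 = 0.0600
z(H) = z(0.7600) = 0.706
z(FA) = z(0.0600) = -1.555
ln β = −½·[z(H)² − z(FA)²] = −0.5 × (0.498 − 2.418) = 0.960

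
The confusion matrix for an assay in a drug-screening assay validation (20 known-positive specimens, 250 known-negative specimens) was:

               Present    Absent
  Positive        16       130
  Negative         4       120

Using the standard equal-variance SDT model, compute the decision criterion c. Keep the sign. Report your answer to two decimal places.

c = -0.45

H = 16/20 = 0.8000
FA = 130/250 = 0.5200
z(H) = 0.842
z(FA) = 0.050
c = −½·[z(H) + z(FA)] = −0.5 × (0.842 + 0.050) = -0.446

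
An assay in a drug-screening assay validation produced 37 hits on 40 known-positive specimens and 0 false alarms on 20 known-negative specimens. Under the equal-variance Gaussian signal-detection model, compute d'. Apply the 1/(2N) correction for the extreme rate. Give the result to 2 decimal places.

The false-alarm rate is 0/20 = 0, so apply the 1/(2N) correction: FA → 1/(2·20) = 0.02500.
z(H) = z(0.92500) = 1.440
z(FA) = z(0.02500) = -1.960
d' = 1.440 − (-1.960) = 3.400

d' = 3.40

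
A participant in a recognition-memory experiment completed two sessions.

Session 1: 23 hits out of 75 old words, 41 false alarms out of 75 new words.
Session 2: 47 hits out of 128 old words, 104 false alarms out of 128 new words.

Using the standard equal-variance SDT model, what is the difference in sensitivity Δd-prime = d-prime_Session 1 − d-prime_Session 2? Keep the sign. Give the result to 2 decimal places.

Δd-prime = 0.60

Session 1: z(0.3067) = -0.505, z(0.5467) = 0.117, d' = -0.622
Session 2: z(0.3672) = -0.339, z(0.8125) = 0.887, d' = -1.226
Δd' = d'_Session 1 − d'_Session 2 = -0.622 − (-1.226) = 0.604
Session 1 has the higher sensitivity.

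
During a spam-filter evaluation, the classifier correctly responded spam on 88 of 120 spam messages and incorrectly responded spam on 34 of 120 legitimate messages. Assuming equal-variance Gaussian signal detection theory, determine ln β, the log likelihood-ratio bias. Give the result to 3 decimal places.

H = 88/120 = 0.7333
FA = 34/120 = 0.2833
Φ⁻¹(0.7333) = 0.6228, Φ⁻¹(0.2833) = -0.5731
ln β = −½·[z(H)² − z(FA)²] = −0.5 × (0.3879 − 0.3284) = -0.02975

ln β = -0.030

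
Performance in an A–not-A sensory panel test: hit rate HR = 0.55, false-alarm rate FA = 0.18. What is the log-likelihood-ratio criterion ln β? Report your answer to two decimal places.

Φ⁻¹(H) = 0.126
Φ⁻¹(FA) = -0.915
ln β = −½·[z(H)² − z(FA)²] = −0.5 × (0.016 − 0.837) = 0.4105

ln β = 0.41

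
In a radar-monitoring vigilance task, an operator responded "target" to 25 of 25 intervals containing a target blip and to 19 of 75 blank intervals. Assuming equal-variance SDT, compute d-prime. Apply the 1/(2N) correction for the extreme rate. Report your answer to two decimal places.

d-prime = 2.72

The hit rate is 25/25 = 1, so apply the 1/(2N) correction: H → 1 − 1/(2·25) = 0.98000.
z(H) = z(0.98000) = 2.054
z(FA) = z(0.25333) = -0.664
d' = 2.054 − (-0.664) = 2.718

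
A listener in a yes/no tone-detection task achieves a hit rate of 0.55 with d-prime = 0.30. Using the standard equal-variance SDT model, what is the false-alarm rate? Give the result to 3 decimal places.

false-alarm rate = 0.431

z(hit rate) = z(0.55) = 0.1257
z(FA) = z(H) − d' = 0.1257 − 0.30 = -0.1743
false-alarm rate = Φ(-0.1743) = 0.4308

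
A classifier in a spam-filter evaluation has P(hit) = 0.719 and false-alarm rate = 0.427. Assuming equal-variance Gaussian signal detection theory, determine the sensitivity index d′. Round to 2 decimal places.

Φ⁻¹(H) = Φ⁻¹(0.719) = 0.5799
Φ⁻¹(FA) = Φ⁻¹(0.427) = -0.1840
d' = z(H) − z(FA) = 0.5799 − (-0.1840) = 0.7639

d′ = 0.76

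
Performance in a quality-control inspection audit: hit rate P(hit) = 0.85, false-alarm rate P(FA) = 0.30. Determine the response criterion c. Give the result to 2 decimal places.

c = -0.26

Φ⁻¹(H) = 1.036
Φ⁻¹(FA) = -0.524
c = −½·[z(H) + z(FA)] = −0.5 × (1.036 + (-0.524)) = -0.256
c < 0: the inspector has a liberal response bias.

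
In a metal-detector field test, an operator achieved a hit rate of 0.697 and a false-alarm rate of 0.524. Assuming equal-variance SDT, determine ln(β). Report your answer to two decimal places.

Φ⁻¹(H) = 0.516
Φ⁻¹(FA) = 0.060
ln β = −½·[z(H)² − z(FA)²] = −0.5 × (0.266 − 0.004) = -0.131

ln β = -0.13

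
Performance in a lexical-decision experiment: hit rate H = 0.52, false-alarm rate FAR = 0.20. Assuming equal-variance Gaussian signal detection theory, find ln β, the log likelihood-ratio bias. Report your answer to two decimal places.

ln β = 0.35

z(H) = z(0.52) = 0.050
z(FA) = z(0.20) = -0.842
ln β = −½·[z(H)² − z(FA)²] = −0.5 × (0.003 − 0.709) = 0.353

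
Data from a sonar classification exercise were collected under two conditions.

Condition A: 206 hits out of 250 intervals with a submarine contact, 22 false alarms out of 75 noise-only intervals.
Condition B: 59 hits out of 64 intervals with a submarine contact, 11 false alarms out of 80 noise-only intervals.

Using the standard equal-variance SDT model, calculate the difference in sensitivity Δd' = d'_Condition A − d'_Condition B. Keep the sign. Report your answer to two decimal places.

Δd' = -1.04

Condition A: z(0.8240) = 0.931, z(0.2933) = -0.544, d' = 1.475
Condition B: z(0.9219) = 1.418, z(0.1375) = -1.092, d' = 2.510
Δd' = d'_Condition A − d'_Condition B = 1.475 − 2.510 = -1.035
Condition B has the higher sensitivity.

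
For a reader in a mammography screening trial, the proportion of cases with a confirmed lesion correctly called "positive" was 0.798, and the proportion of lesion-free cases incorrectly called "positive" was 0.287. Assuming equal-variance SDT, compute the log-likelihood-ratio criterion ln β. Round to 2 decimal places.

ln β = -0.19

z(H) = z(0.798) = 0.834
z(FA) = z(0.287) = -0.562
ln β = −½·[z(H)² − z(FA)²] = −0.5 × (0.696 − 0.316) = -0.190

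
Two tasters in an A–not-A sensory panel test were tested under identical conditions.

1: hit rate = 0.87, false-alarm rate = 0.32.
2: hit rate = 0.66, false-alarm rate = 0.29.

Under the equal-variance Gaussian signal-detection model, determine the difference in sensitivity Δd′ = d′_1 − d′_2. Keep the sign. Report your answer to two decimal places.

1: z(0.87) = 1.126, z(0.32) = -0.468, d' = 1.594
2: z(0.66) = 0.412, z(0.29) = -0.553, d' = 0.965
Δd' = d'_1 − d'_2 = 1.594 − 0.965 = 0.629
1 has the higher sensitivity.

Δd′ = 0.63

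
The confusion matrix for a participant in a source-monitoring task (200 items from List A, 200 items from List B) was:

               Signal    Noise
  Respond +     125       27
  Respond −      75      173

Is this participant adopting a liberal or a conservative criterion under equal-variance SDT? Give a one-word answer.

z(H) = 0.319, z(FA) = -1.103
c = −½·(z(H) + z(FA)) = 0.392
c > 0 → conservative criterion (biased toward responding “no”).

conservative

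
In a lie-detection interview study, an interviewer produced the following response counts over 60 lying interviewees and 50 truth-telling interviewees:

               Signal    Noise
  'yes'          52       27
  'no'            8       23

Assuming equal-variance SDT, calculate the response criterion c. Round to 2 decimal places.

H = 52/60 = 0.8667
FA = 27/50 = 0.5400
z(0.8667) = 1.111, z(0.5400) = 0.100
c = −½·[z(H) + z(FA)] = −0.5 × (1.111 + 0.100) = -0.6055
c < 0: the interviewer has a liberal response bias.

c = -0.61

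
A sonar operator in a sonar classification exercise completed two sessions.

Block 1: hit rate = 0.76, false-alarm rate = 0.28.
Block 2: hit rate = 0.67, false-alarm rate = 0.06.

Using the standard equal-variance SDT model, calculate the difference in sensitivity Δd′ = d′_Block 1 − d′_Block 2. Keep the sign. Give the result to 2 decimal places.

Block 1: z(0.76) = 0.706, z(0.28) = -0.583, d' = 1.289
Block 2: z(0.67) = 0.440, z(0.06) = -1.555, d' = 1.995
Δd' = d'_Block 1 − d'_Block 2 = 1.289 − 1.995 = -0.706
Block 2 has the higher sensitivity.

Δd′ = -0.71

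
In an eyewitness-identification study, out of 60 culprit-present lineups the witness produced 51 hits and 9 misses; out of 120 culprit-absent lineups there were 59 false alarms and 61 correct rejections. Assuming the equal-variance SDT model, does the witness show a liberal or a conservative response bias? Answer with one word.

liberal

z(H) = 1.036, z(FA) = -0.021
c = −½·(z(H) + z(FA)) = -0.5075
c < 0 → liberal criterion (biased toward responding “yes”).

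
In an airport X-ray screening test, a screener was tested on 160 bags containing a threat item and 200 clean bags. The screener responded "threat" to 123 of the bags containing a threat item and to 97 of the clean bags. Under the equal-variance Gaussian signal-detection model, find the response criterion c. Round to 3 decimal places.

c = -0.349

H = 123/160 = 0.7688
FA = 97/200 = 0.4850
Φ⁻¹(H) = 0.7349
Φ⁻¹(FA) = -0.0376
c = −½·[z(H) + z(FA)] = −0.5 × (0.7349 + (-0.0376)) = -0.34865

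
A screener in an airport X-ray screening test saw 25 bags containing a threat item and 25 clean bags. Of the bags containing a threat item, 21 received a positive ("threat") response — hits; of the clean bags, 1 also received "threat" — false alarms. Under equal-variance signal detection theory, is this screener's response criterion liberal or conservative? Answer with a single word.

conservative

z(H) = 0.994, z(FA) = -1.751
c = −½·(z(H) + z(FA)) = 0.3785
c > 0 → conservative criterion (biased toward responding “no”).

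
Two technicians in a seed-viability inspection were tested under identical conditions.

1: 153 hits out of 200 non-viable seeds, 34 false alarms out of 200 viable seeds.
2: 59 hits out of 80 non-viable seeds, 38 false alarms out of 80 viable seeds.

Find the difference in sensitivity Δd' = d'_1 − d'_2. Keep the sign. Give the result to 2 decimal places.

1: z(0.7650) = 0.722, z(0.1700) = -0.954, d' = 1.676
2: z(0.7375) = 0.636, z(0.4750) = -0.063, d' = 0.699
Δd' = d'_1 − d'_2 = 1.676 − 0.699 = 0.977
1 has the higher sensitivity.

Δd' = 0.98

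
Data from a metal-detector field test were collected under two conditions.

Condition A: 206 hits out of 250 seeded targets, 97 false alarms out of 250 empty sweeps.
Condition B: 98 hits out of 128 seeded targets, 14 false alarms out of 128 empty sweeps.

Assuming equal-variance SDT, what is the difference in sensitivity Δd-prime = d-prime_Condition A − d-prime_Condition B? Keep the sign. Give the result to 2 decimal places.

Δd-prime = -0.74

Condition A: z(0.8240) = 0.931, z(0.3880) = -0.285, d' = 1.216
Condition B: z(0.7656) = 0.724, z(0.1094) = -1.230, d' = 1.954
Δd' = d'_Condition A − d'_Condition B = 1.216 − 1.954 = -0.738
Condition B has the higher sensitivity.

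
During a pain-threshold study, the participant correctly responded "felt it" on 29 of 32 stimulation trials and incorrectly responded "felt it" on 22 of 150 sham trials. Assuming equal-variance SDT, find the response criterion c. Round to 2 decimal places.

H = 29/32 = 0.9062
FA = 22/150 = 0.1467
z(0.9062) = 1.3177, z(0.1467) = -1.0507
c = −½·[z(H) + z(FA)] = −0.5 × (1.3177 + (-1.0507)) = -0.1335
c < 0: the participant has a liberal response bias.

c = -0.13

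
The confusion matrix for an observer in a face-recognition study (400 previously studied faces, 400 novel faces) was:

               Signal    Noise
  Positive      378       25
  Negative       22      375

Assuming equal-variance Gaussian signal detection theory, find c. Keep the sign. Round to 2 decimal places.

c = -0.03

H = 378/400 = 0.9450
FA = 25/400 = 0.0625
z(H) = z(0.9450) = 1.5982
z(FA) = z(0.0625) = -1.5341
c = −½·[z(H) + z(FA)] = −0.5 × (1.5982 + (-1.5341)) = -0.03205
c < 0: the observer has a liberal response bias.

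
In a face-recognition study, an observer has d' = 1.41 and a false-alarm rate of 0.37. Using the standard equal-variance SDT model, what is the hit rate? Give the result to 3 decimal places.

z(false-alarm rate) = z(0.37) = -0.3319
z(H) = z(FA) + d' = -0.3319 + 1.41 = 1.0781
hit rate = Φ(1.0781) = 0.8595

hit rate = 0.860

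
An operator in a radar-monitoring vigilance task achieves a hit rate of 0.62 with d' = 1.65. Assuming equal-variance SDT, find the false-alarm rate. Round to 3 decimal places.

false-alarm rate = 0.089

z(hit rate) = z(0.62) = 0.3055
z(FA) = z(H) − d' = 0.3055 − 1.65 = -1.3445
false-alarm rate = Φ(-1.3445) = 0.0894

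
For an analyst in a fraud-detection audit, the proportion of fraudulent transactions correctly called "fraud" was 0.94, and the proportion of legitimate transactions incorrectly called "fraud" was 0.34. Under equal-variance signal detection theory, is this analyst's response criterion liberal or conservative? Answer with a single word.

z(H) = 1.555, z(FA) = -0.412
c = −½·(z(H) + z(FA)) = -0.5715
c < 0 → liberal criterion (biased toward responding “yes”).

liberal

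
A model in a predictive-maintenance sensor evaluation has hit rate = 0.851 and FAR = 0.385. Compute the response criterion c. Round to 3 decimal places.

z(H) = 1.0407
z(FA) = -0.2924
c = −½·[z(H) + z(FA)] = −0.5 × (1.0407 + (-0.2924)) = -0.37415

c = -0.374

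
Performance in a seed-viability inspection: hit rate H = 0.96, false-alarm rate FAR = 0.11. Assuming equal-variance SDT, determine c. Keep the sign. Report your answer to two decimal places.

Φ⁻¹(H) = Φ⁻¹(0.96) = 1.751
Φ⁻¹(FA) = Φ⁻¹(0.11) = -1.227
c = −½·[z(H) + z(FA)] = −0.5 × (1.751 + (-1.227)) = -0.262
c < 0: the technician has a liberal response bias.

c = -0.26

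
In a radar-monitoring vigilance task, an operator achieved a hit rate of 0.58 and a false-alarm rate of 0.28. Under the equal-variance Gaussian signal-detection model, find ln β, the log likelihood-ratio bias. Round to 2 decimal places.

ln β = 0.15

z(H) = 0.202
z(FA) = -0.583
ln β = −½·[z(H)² − z(FA)²] = −0.5 × (0.041 − 0.340) = 0.1495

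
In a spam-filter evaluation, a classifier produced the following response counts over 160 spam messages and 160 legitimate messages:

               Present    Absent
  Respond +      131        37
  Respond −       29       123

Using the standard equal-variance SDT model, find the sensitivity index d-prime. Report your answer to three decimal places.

H = 131/160 = 0.8187
FA = 37/160 = 0.2313
Φ⁻¹(H) = 0.9104
Φ⁻¹(FA) = -0.7346
d' = z(H) − z(FA) = 0.9104 − (-0.7346) = 1.6450

d-prime = 1.645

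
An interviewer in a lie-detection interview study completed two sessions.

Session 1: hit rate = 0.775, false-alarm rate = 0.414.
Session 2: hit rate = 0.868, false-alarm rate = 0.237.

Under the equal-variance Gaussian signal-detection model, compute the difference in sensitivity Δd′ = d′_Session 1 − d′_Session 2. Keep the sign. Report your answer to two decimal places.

Session 1: z(0.775) = 0.755, z(0.414) = -0.217, d' = 0.972
Session 2: z(0.868) = 1.117, z(0.237) = -0.716, d' = 1.833
Δd' = d'_Session 1 − d'_Session 2 = 0.972 − 1.833 = -0.861
Session 2 has the higher sensitivity.

Δd′ = -0.86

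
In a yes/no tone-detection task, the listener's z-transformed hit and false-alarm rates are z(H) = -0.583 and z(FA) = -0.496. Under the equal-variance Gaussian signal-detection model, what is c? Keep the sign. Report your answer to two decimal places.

c = −½·[z(H) + z(FA)] = −½·(-0.583 + (-0.496)) = 0.5395

c = 0.54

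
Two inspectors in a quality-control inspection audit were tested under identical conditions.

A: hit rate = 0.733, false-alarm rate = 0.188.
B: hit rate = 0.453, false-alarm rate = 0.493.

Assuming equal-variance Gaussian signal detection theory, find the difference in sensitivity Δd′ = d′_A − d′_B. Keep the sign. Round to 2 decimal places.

Δd′ = 1.61

A: z(0.733) = 0.622, z(0.188) = -0.885, d' = 1.507
B: z(0.453) = -0.118, z(0.493) = -0.018, d' = -0.100
Δd' = d'_A − d'_B = 1.507 − (-0.100) = 1.607
A has the higher sensitivity.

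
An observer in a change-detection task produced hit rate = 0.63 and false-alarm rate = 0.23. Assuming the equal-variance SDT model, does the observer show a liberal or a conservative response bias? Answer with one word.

conservative

z(H) = 0.332, z(FA) = -0.739
c = −½·(z(H) + z(FA)) = 0.2035
c > 0 → conservative criterion (biased toward responding “no”).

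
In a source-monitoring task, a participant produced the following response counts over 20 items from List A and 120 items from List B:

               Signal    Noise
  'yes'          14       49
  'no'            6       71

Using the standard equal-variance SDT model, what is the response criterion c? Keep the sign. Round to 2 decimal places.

H = 14/20 = 0.7000
FA = 49/120 = 0.4083
z(0.7000) = 0.5244, z(0.4083) = -0.2319
c = −½·[z(H) + z(FA)] = −0.5 × (0.5244 + (-0.2319)) = -0.14625
c < 0: the participant has a liberal response bias.

c = -0.15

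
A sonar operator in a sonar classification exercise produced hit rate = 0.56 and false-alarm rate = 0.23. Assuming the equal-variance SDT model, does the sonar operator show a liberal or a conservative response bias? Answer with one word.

conservative

z(H) = 0.151, z(FA) = -0.739
c = −½·(z(H) + z(FA)) = 0.294
c > 0 → conservative criterion (biased toward responding “no”).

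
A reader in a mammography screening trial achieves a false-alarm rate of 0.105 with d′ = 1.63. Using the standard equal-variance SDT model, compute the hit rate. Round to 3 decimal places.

hit rate = 0.647

z(false-alarm rate) = z(0.105) = -1.2536
z(H) = z(FA) + d' = -1.2536 + 1.63 = 0.3764
hit rate = Φ(0.3764) = 0.6467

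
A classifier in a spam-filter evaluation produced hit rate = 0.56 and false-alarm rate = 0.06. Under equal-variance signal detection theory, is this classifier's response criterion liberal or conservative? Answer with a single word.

conservative

z(H) = 0.151, z(FA) = -1.555
c = −½·(z(H) + z(FA)) = 0.702
c > 0 → conservative criterion (biased toward responding “no”).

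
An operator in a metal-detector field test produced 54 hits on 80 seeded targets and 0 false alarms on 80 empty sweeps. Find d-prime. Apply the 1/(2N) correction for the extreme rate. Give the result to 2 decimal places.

d-prime = 2.95

The false-alarm rate is 0/80 = 0, so apply the 1/(2N) correction: FA → 1/(2·80) = 0.00625.
z(H) = z(0.67500) = 0.454
z(FA) = z(0.00625) = -2.498
d' = 0.454 − (-2.498) = 2.952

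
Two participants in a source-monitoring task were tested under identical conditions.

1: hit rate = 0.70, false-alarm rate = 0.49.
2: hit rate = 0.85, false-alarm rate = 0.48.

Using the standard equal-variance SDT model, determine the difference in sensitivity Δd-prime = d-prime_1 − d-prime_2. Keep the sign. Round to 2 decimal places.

1: z(0.70) = 0.524, z(0.49) = -0.025, d' = 0.549
2: z(0.85) = 1.036, z(0.48) = -0.050, d' = 1.086
Δd' = d'_1 − d'_2 = 0.549 − 1.086 = -0.537
2 has the higher sensitivity.

Δd-prime = -0.54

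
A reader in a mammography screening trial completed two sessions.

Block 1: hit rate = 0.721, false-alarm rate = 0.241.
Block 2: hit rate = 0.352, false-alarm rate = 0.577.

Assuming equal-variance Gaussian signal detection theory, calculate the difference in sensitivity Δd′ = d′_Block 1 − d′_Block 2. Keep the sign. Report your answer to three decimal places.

Δd′ = 1.863

Block 1: z(0.721) = 0.5858, z(0.241) = -0.7031, d' = 1.2889
Block 2: z(0.352) = -0.3799, z(0.577) = 0.1942, d' = -0.5741
Δd' = d'_Block 1 − d'_Block 2 = 1.2889 − (-0.5741) = 1.8630
Block 1 has the higher sensitivity.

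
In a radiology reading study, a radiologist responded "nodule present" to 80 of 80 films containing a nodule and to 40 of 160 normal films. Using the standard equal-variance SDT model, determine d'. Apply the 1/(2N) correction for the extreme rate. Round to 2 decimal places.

d' = 3.17

The hit rate is 80/80 = 1, so apply the 1/(2N) correction: H → 1 − 1/(2·80) = 0.99375.
z(H) = z(0.99375) = 2.498
z(FA) = z(0.25000) = -0.674
d' = 2.498 − (-0.674) = 3.172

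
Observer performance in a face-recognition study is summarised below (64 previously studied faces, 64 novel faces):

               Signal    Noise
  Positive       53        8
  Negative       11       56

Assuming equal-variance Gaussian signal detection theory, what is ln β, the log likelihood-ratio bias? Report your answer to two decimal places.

H = 53/64 = 0.8281
FA = 8/64 = 0.1250
Φ⁻¹(0.8281) = 0.947, Φ⁻¹(0.1250) = -1.150
ln β = −½·[z(H)² − z(FA)²] = −0.5 × (0.897 − 1.323) = 0.213

ln β = 0.21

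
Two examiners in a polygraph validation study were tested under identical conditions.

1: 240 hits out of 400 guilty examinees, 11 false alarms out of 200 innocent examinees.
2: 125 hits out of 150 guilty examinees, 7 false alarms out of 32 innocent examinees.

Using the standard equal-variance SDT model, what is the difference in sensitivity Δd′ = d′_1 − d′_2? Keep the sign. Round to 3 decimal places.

Δd′ = 0.108

1: z(0.6000) = 0.2533, z(0.0550) = -1.5982, d' = 1.8515
2: z(0.8333) = 0.9673, z(0.2188) = -0.7763, d' = 1.7436
Δd' = d'_1 − d'_2 = 1.8515 − 1.7436 = 0.1079
1 has the higher sensitivity.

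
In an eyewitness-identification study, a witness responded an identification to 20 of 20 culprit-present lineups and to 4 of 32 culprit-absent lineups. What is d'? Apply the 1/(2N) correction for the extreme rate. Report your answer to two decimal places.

The hit rate is 20/20 = 1, so apply the 1/(2N) correction: H → 1 − 1/(2·20) = 0.97500.
z(H) = z(0.97500) = 1.960
z(FA) = z(0.12500) = -1.150
d' = 1.960 − (-1.150) = 3.110

d' = 3.11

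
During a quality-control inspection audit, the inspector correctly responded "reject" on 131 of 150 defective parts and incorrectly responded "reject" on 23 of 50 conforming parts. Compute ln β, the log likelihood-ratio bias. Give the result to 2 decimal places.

ln β = -0.65

H = 131/150 = 0.8733
FA = 23/50 = 0.4600
Φ⁻¹(H) = Φ⁻¹(0.8733) = 1.142
Φ⁻¹(FA) = Φ⁻¹(0.4600) = -0.100
ln β = −½·[z(H)² − z(FA)²] = −0.5 × (1.304 − 0.010) = -0.647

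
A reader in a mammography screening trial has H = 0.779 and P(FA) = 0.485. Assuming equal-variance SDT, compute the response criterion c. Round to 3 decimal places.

c = -0.366

z(H) = 0.7688
z(FA) = -0.0376
c = −½·[z(H) + z(FA)] = −0.5 × (0.7688 + (-0.0376)) = -0.3656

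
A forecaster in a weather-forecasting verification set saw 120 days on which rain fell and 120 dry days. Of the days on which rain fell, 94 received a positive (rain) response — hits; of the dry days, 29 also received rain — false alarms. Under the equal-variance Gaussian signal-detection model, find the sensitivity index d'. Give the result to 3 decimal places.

d' = 1.484

H = 94/120 = 0.7833
FA = 29/120 = 0.2417
z(H) = 0.7834
z(FA) = -0.7008
d' = z(H) − z(FA) = 0.7834 − (-0.7008) = 1.4842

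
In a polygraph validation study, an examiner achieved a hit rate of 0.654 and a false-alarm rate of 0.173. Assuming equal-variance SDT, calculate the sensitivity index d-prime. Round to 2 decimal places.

z(H) = 0.396
z(FA) = -0.942
d' = z(H) − z(FA) = 0.396 − (-0.942) = 1.338

d-prime = 1.34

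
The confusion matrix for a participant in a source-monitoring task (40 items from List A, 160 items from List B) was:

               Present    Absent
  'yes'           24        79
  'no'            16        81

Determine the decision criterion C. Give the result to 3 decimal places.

C = -0.119

H = 24/40 = 0.6000
FA = 79/160 = 0.4938
z(H) = z(0.6000) = 0.2533
z(FA) = z(0.4938) = -0.0155
c = −½·[z(H) + z(FA)] = −0.5 × (0.2533 + (-0.0155)) = -0.1189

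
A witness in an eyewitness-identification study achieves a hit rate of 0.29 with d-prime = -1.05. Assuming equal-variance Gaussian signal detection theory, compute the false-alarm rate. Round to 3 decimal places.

z(hit rate) = z(0.29) = -0.5534
z(FA) = z(H) − d' = -0.5534 − (-1.05) = 0.4966
false-alarm rate = Φ(0.4966) = 0.6903

false-alarm rate = 0.690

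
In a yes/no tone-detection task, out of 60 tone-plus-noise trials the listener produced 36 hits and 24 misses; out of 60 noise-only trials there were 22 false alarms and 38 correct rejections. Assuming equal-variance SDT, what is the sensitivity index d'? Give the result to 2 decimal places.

d' = 0.59

H = 36/60 = 0.6000
FA = 22/60 = 0.3667
Φ⁻¹(H) = 0.253
Φ⁻¹(FA) = -0.341
d' = z(H) − z(FA) = 0.253 − (-0.341) = 0.594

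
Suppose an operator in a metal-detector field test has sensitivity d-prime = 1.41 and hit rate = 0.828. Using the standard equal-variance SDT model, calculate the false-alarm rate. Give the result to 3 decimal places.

z(hit rate) = z(0.828) = 0.9463
z(FA) = z(H) − d' = 0.9463 − 1.41 = -0.4637
false-alarm rate = Φ(-0.4637) = 0.3214

false-alarm rate = 0.321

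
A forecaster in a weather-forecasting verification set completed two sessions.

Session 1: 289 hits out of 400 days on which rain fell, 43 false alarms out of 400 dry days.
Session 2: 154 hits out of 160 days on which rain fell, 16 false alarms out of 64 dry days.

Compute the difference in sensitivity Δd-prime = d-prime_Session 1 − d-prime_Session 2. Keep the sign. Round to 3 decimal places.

Session 1: z(0.7225) = 0.5903, z(0.1075) = -1.2399, d' = 1.8302
Session 2: z(0.9625) = 1.7805, z(0.2500) = -0.6745, d' = 2.4550
Δd' = d'_Session 1 − d'_Session 2 = 1.8302 − 2.4550 = -0.6248
Session 2 has the higher sensitivity.

Δd-prime = -0.625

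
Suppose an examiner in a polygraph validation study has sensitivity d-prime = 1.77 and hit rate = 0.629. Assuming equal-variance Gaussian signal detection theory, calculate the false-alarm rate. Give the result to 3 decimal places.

false-alarm rate = 0.075

z(hit rate) = z(0.629) = 0.3292
z(FA) = z(H) − d' = 0.3292 − 1.77 = -1.4408
false-alarm rate = Φ(-1.4408) = 0.0748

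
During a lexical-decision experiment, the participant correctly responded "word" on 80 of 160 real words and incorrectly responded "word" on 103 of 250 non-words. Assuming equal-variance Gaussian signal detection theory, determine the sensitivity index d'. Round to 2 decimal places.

d' = 0.22

H = 80/160 = 0.5000
FA = 103/250 = 0.4120
z(H) = z(0.5000) = 0.0000
z(FA) = z(0.4120) = -0.2224
d' = z(H) − z(FA) = 0.0000 − (-0.2224) = 0.2224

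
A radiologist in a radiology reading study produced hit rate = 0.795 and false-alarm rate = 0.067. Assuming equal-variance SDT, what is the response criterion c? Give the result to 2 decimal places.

c = 0.34

Φ⁻¹(H) = 0.8239
Φ⁻¹(FA) = -1.4985
c = −½·[z(H) + z(FA)] = −0.5 × (0.8239 + (-1.4985)) = 0.3373
c > 0: the radiologist has a conservative response bias.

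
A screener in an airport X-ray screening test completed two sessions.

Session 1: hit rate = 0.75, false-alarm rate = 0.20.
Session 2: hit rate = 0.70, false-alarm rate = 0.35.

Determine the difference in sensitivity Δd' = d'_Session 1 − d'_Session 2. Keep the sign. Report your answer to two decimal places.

Δd' = 0.61

Session 1: z(0.75) = 0.674, z(0.20) = -0.842, d' = 1.516
Session 2: z(0.70) = 0.524, z(0.35) = -0.385, d' = 0.909
Δd' = d'_Session 1 − d'_Session 2 = 1.516 − 0.909 = 0.607
Session 1 has the higher sensitivity.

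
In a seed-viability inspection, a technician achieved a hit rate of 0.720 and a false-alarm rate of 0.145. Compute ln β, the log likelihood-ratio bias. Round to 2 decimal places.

ln β = 0.39

z(H) = z(0.720) = 0.583
z(FA) = z(0.145) = -1.058
ln β = −½·[z(H)² − z(FA)²] = −0.5 × (0.340 − 1.119) = 0.3895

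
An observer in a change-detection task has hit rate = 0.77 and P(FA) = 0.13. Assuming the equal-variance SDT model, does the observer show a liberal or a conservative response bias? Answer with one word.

conservative

z(H) = 0.739, z(FA) = -1.126
c = −½·(z(H) + z(FA)) = 0.1935
c > 0 → conservative criterion (biased toward responding “no”).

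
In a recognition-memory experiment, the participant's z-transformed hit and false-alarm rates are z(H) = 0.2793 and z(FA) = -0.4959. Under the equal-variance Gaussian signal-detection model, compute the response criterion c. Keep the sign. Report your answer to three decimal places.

c = 0.108

c = −½·[z(H) + z(FA)] = −½·(0.2793 + (-0.4959)) = 0.1083
c > 0: the participant has a conservative response bias.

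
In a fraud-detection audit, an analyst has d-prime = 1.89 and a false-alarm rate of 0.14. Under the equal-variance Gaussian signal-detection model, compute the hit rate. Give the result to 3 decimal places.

hit rate = 0.791

z(false-alarm rate) = z(0.14) = -1.0803
z(H) = z(FA) + d' = -1.0803 + 1.89 = 0.8097
hit rate = Φ(0.8097) = 0.7909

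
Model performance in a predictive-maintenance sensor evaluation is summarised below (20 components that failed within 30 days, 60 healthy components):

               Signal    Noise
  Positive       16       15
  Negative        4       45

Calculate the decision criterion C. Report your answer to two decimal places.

H = 16/20 = 0.8000
FA = 15/60 = 0.2500
z(H) = 0.8416
z(FA) = -0.6745
c = −½·[z(H) + z(FA)] = −0.5 × (0.8416 + (-0.6745)) = -0.08355
c < 0: the model has a liberal response bias.

C = -0.08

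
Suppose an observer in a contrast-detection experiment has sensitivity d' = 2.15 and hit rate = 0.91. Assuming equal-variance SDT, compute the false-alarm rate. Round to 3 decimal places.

false-alarm rate = 0.209

z(hit rate) = z(0.91) = 1.3408
z(FA) = z(H) − d' = 1.3408 − 2.15 = -0.8092
false-alarm rate = Φ(-0.8092) = 0.2092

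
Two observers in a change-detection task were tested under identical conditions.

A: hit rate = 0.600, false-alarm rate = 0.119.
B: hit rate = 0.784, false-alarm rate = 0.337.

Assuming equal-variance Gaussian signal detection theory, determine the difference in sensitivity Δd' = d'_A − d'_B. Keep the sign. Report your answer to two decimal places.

A: z(0.600) = 0.253, z(0.119) = -1.180, d' = 1.433
B: z(0.784) = 0.786, z(0.337) = -0.421, d' = 1.207
Δd' = d'_A − d'_B = 1.433 − 1.207 = 0.226
A has the higher sensitivity.

Δd' = 0.23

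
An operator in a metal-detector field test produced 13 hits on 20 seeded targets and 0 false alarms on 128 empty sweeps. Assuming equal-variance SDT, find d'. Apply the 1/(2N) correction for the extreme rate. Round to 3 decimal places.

The false-alarm rate is 0/128 = 0, so apply the 1/(2N) correction: FA → 1/(2·128) = 0.00391.
z(H) = z(0.65000) = 0.3853
z(FA) = z(0.00391) = -2.6597
d' = 0.3853 − (-2.6597) = 3.0450

d' = 3.045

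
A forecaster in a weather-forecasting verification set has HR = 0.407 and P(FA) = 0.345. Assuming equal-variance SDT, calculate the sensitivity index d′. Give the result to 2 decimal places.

d′ = 0.16

z(H) = z(0.407) = -0.235
z(FA) = z(0.345) = -0.399
d' = z(H) − z(FA) = -0.235 − (-0.399) = 0.164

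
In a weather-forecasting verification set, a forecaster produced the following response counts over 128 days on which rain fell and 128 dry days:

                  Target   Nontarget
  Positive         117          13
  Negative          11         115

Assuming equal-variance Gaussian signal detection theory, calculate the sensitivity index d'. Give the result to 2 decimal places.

d' = 2.64

H = 117/128 = 0.9141
FA = 13/128 = 0.1016
z(H) = 1.3664
z(FA) = -1.2725
d' = z(H) − z(FA) = 1.3664 − (-1.2725) = 2.6389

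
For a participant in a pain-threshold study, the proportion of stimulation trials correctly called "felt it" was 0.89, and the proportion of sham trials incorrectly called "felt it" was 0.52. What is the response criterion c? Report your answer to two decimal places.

z(0.89) = 1.2265, z(0.52) = 0.0502
c = −½·[z(H) + z(FA)] = −0.5 × (1.2265 + 0.0502) = -0.63835

c = -0.64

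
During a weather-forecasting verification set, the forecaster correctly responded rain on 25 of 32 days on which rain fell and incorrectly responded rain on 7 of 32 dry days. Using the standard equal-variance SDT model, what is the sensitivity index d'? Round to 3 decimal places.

d' = 1.553

H = 25/32 = 0.7812
FA = 7/32 = 0.2188
z(H) = 0.7763
z(FA) = -0.7763
d' = z(H) − z(FA) = 0.7763 − (-0.7763) = 1.5526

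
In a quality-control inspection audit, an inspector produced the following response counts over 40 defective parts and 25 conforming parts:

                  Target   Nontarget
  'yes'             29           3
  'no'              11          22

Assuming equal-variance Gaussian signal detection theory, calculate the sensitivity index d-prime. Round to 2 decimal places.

H = 29/40 = 0.7250
FA = 3/25 = 0.1200
z(H) = z(0.7250) = 0.5978
z(FA) = z(0.1200) = -1.1750
d' = z(H) − z(FA) = 0.5978 − (-1.1750) = 1.7728

d-prime = 1.77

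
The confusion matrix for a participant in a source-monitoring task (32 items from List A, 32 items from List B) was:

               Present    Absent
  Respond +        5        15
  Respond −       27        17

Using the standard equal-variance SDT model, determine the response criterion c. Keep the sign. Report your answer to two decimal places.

H = 5/32 = 0.1562
FA = 15/32 = 0.4688
Φ⁻¹(H) = Φ⁻¹(0.1562) = -1.0102
Φ⁻¹(FA) = Φ⁻¹(0.4688) = -0.0783
c = −½·[z(H) + z(FA)] = −0.5 × (-1.0102 + (-0.0783)) = 0.54425
c > 0: the participant has a conservative response bias.

c = 0.54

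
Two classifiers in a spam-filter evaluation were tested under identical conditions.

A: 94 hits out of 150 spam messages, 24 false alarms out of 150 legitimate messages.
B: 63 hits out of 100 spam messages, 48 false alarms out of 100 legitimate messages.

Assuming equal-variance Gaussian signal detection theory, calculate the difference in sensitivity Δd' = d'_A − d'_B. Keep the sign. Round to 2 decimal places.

A: z(0.6267) = 0.323, z(0.1600) = -0.994, d' = 1.317
B: z(0.6300) = 0.332, z(0.4800) = -0.050, d' = 0.382
Δd' = d'_A − d'_B = 1.317 − 0.382 = 0.935
A has the higher sensitivity.

Δd' = 0.94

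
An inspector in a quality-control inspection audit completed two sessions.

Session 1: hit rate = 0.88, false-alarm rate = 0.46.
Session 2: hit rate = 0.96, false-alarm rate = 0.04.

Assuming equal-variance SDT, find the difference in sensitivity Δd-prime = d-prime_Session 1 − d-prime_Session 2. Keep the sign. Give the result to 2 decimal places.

Δd-prime = -2.23

Session 1: z(0.88) = 1.175, z(0.46) = -0.100, d' = 1.275
Session 2: z(0.96) = 1.751, z(0.04) = -1.751, d' = 3.502
Δd' = d'_Session 1 − d'_Session 2 = 1.275 − 3.502 = -2.227
Session 2 has the higher sensitivity.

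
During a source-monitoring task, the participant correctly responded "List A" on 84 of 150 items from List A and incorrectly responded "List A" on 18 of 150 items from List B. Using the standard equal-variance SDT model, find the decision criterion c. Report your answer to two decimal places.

c = 0.51

H = 84/150 = 0.5600
FA = 18/150 = 0.1200
Φ⁻¹(H) = Φ⁻¹(0.5600) = 0.151
Φ⁻¹(FA) = Φ⁻¹(0.1200) = -1.175
c = −½·[z(H) + z(FA)] = −0.5 × (0.151 + (-1.175)) = 0.512
c > 0: the participant has a conservative response bias.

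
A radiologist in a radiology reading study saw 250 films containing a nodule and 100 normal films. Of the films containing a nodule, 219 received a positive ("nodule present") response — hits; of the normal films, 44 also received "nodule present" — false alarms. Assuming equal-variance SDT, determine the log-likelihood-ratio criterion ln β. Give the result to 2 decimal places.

ln β = -0.66

H = 219/250 = 0.8760
FA = 44/100 = 0.4400
z(H) = z(0.8760) = 1.155
z(FA) = z(0.4400) = -0.151
ln β = −½·[z(H)² − z(FA)²] = −0.5 × (1.334 − 0.023) = -0.6555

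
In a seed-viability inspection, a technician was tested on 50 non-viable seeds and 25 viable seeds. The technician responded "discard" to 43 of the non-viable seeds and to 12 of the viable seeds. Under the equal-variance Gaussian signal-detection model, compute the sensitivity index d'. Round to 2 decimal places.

H = 43/50 = 0.8600
FA = 12/25 = 0.4800
z(H) = z(0.8600) = 1.080
z(FA) = z(0.4800) = -0.050
d' = z(H) − z(FA) = 1.080 − (-0.050) = 1.130

d' = 1.13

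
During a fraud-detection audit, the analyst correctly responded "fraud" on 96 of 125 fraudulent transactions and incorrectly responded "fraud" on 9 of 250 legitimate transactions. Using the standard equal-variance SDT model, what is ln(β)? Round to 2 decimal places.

H = 96/125 = 0.7680
FA = 9/250 = 0.0360
z(H) = z(0.7680) = 0.732
z(FA) = z(0.0360) = -1.799
ln β = −½·[z(H)² − z(FA)²] = −0.5 × (0.536 − 3.236) = 1.350

ln β = 1.35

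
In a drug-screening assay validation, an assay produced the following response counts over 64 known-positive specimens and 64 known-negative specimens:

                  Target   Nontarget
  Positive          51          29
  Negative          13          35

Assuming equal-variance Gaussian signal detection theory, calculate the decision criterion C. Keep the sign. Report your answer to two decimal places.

C = -0.36

H = 51/64 = 0.7969
FA = 29/64 = 0.4531
z(0.7969) = 0.8306, z(0.4531) = -0.1178
c = −½·[z(H) + z(FA)] = −0.5 × (0.8306 + (-0.1178)) = -0.3564
c < 0: the assay has a liberal response bias.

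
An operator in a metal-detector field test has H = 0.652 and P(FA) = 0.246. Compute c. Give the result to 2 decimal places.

c = 0.15

Φ⁻¹(H) = Φ⁻¹(0.652) = 0.391
Φ⁻¹(FA) = Φ⁻¹(0.246) = -0.687
c = −½·[z(H) + z(FA)] = −0.5 × (0.391 + (-0.687)) = 0.148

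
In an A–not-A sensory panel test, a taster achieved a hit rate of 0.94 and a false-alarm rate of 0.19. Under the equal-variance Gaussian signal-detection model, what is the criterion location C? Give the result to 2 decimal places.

z(H) = 1.5548
z(FA) = -0.8779
c = −½·[z(H) + z(FA)] = −0.5 × (1.5548 + (-0.8779)) = -0.33845

C = -0.34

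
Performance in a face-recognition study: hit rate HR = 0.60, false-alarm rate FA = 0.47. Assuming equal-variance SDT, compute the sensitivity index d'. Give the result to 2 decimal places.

z(H) = 0.2533
z(FA) = -0.0753
d' = z(H) − z(FA) = 0.2533 − (-0.0753) = 0.3286

d' = 0.33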